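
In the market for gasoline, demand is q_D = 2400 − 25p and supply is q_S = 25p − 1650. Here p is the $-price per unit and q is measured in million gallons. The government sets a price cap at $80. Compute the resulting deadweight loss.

In inverse form: demand p = 96 − 0.04q, supply p = 66 + 0.04q.
Competitive equilibrium: 96 − 0.04q = 66 + 0.04q → q* = 375, p* = 81.
At the ceiling p = 80, quantity supplied = (80 − 66)/0.04 = 350.
Willingness to pay at q' = 350: 96 − 0.04·350 = 82.
Δq = 375 − 350 = 25; wedge = 82 − 80 = 2.
DWL = ½ × 25 × 2 = $25 million.

$25 million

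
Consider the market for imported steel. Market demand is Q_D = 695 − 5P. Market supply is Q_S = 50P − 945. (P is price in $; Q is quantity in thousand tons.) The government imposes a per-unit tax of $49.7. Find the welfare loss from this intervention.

$5613.84 thousand

In inverse form: demand P = 139 − 0.2Q, supply P = 18.9 + 0.02Q.
Competitive equilibrium: 139 − 0.2Q = 18.9 + 0.02Q → Q* = 545.9091, P* = 29.8182.
With the tax, the buyer price exceeds the seller price by 49.7: (139 − 0.2Q) − (18.9 + 0.02Q) = 49.7 → Q' = 320.
ΔQ = 545.9091 − 320 = 225.9091; the wedge equals the tax, 49.7.
The triangle = ½ × 225.9091 × 49.7 = $5613.84 thousand.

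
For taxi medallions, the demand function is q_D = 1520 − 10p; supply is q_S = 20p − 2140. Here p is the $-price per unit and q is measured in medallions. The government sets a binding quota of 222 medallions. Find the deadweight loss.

$456.30

In inverse form: demand p = 152 − 0.1q, supply p = 107 + 0.05q.
Competitive equilibrium: 152 − 0.1q = 107 + 0.05q → q* = 300, p* = 122.
At q = 222: demand price = 152 − 0.1·222 = 129.8; supply price = 107 + 0.05·222 = 118.1.
Δq = 300 − 222 = 78; wedge = 129.8 − 118.1 = 11.7.
The triangle = ½ × 78 × 11.7 = $456.30.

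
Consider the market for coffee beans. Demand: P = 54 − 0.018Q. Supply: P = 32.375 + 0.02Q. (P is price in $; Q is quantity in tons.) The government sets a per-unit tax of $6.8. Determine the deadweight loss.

$608.42

Competitive equilibrium: 54 − 0.018Q = 32.375 + 0.02Q → Q* = 569.0789, P* = 43.7566.
With the tax, the buyer price exceeds the seller price by 6.8: (54 − 0.018Q) − (32.375 + 0.02Q) = 6.8 → Q' = 390.1316.
ΔQ = 569.0789 − 390.1316 = 178.9473; the wedge equals the tax, 6.8.
Welfare loss = ½ × 178.9473 × 6.8 = $608.42.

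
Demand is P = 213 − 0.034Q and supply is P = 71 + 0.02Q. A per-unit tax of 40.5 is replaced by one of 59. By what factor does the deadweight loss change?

Competitive equilibrium: 213 − 0.034Q = 71 + 0.02Q → Q* = 2629.6296, P* = 123.5926.
For a per-unit tax t: ΔQ = t/0.054, so DWL = ½·t·(t/0.054) = t²/0.108.
At t = 40.5: DWL = 15187.5. At t = 59: DWL = 32231.481.
Ratio = (59/40.5)² = 2.122.

2.122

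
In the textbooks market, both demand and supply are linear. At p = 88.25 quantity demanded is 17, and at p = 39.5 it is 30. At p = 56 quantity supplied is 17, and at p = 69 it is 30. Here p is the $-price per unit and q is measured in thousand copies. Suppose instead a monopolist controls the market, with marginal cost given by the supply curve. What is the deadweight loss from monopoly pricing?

Demand slope = (39.5 − 88.25)/(30 − 17) = −3.75, so p = 152 − 3.75q.
Supply slope = (69 − 56)/(30 − 17) = 1, so p = 39 + q.
Competitive equilibrium: 152 − 3.75q = 39 + q → q* = 23.7895, p* = 62.7895.
Marginal revenue: MR = 152 − 7.5q. Set MR = MC: 152 − 7.5q = 39 + q → q_m = 13.2941.
Price p_m = 152 − 3.75·13.2941 = 102.1471; MC(q_m) = 39 + 1·13.2941 = 52.2941.
Competitive q* = 23.7895, so Δq = 10.4954; wedge = 102.1471 − 52.2941 = 49.853.
The triangle = ½ × 10.4954 × 49.853 = $261.61 thousand.

$261.61 thousand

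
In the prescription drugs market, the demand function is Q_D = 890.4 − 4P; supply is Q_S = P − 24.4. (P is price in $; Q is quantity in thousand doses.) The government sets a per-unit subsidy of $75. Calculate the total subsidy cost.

In inverse form: demand P = 222.6 − 0.25Q, supply P = 24.4 + Q.
Competitive equilibrium: 222.6 − 0.25Q = 24.4 + Q → Q* = 158.56, P* = 182.96.
The subsidy lowers effective supply by 75: P = Q − 50.6.
New quantity: 222.6 − 0.25Q = Q − 50.6 → Q' = 218.56.
Total subsidy cost = 75 × 218.56 = $16392 thousand.

$16392 thousand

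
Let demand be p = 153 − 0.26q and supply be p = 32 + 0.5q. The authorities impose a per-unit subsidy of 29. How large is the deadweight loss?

553.29

Competitive equilibrium: 153 − 0.26q = 32 + 0.5q → q* = 159.2105, p* = 111.6053.
The subsidy lowers effective supply by 29: p = 3 + 0.5q.
New quantity: 153 − 0.26q = 3 + 0.5q → q' = 197.3684.
Overproduction Δq = 197.3684 − 159.2105 = 38.1579; wedge = subsidy = 29.
Welfare loss = ½ × 38.1579 × 29 = 553.29.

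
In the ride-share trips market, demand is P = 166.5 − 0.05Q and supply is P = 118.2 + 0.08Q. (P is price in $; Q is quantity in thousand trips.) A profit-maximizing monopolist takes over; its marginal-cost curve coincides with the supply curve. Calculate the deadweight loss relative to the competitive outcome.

Competitive equilibrium: 166.5 − 0.05Q = 118.2 + 0.08Q → Q* = 371.5385, P* = 147.9231.
Marginal revenue: MR = 166.5 − 0.1Q. Set MR = MC: 166.5 − 0.1Q = 118.2 + 0.08Q → Q_m = 268.3333.
Price P_m = 166.5 − 0.05·268.3333 = 153.0833; MC(Q_m) = 118.2 + 0.08·268.3333 = 139.6667.
Competitive Q* = 371.5385, so ΔQ = 103.2052; wedge = 153.0833 − 139.6667 = 13.4166.
DWL = ½ × 103.2052 × 13.4166 = $692.33 thousand.

$692.33 thousand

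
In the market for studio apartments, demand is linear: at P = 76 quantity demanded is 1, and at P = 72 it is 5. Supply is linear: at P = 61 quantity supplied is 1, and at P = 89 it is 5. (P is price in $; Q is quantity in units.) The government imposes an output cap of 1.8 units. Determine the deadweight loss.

$4.62

Demand slope = (72 − 76)/(5 − 1) = −1, so P = 77 − Q.
Supply slope = (89 − 61)/(5 − 1) = 7, so P = 54 + 7Q.
Competitive equilibrium: 77 − Q = 54 + 7Q → Q* = 2.875, P* = 74.125.
At Q = 1.8: demand price = 77 − 1·1.8 = 75.2; supply price = 54 + 7·1.8 = 66.6.
ΔQ = 2.875 − 1.8 = 1.075; wedge = 75.2 − 66.6 = 8.6.
The triangle = ½ × 1.075 × 8.6 = $4.62.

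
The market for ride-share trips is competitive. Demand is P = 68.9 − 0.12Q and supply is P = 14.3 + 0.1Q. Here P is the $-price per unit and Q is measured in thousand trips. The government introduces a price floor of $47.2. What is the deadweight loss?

$498.94 thousand

Competitive equilibrium: 68.9 − 0.12Q = 14.3 + 0.1Q → Q* = 248.1818, P* = 39.1182.
At the floor P = 47.2, quantity demanded = (68.9 − 47.2)/0.12 = 180.8333.
Sellers' marginal cost at Q' = 180.8333: 14.3 + 0.1·180.8333 = 32.3833.
ΔQ = 248.1818 − 180.8333 = 67.3485; wedge = 47.2 − 32.3833 = 14.8167.
Deadweight loss = ½ × 67.3485 × 14.8167 = $498.94 thousand.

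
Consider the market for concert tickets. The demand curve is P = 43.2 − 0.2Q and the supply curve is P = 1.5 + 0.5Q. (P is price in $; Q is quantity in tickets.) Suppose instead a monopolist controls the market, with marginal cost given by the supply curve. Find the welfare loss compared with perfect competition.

$61.34

Competitive equilibrium: 43.2 − 0.2Q = 1.5 + 0.5Q → Q* = 59.5714, P* = 31.2857.
Marginal revenue: MR = 43.2 − 0.4Q. Set MR = MC: 43.2 − 0.4Q = 1.5 + 0.5Q → Q_m = 46.3333.
Price P_m = 43.2 − 0.2·46.3333 = 33.9333; MC(Q_m) = 1.5 + 0.5·46.3333 = 24.6667.
Competitive Q* = 59.5714, so ΔQ = 13.2381; wedge = 33.9333 − 24.6667 = 9.2666.
Deadweight loss = ½ × 13.2381 × 9.2666 = $61.34.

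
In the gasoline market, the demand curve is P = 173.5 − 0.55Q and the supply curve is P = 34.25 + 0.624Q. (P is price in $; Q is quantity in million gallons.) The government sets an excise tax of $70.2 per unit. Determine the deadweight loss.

Competitive equilibrium: 173.5 − 0.55Q = 34.25 + 0.624Q → Q* = 118.61158, P* = 108.26363.
With the tax, the buyer price exceeds the seller price by 70.2: (173.5 − 0.55Q) − (34.25 + 0.624Q) = 70.2 → Q' = 58.81601.
ΔQ = 118.61158 − 58.81601 = 59.79557; the wedge equals the tax, 70.2.
DWL = ½ × 59.79557 × 70.2 = $2098.82 million.

$2098.82 million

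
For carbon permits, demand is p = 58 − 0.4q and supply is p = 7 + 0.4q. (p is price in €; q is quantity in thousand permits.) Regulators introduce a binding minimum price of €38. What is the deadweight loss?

€75.625 thousand

Competitive equilibrium: 58 − 0.4q = 7 + 0.4q → q* = 63.75, p* = 32.5.
At the floor p = 38, quantity demanded = (58 − 38)/0.4 = 50.
Sellers' marginal cost at q' = 50: 7 + 0.4·50 = 27.
Δq = 63.75 − 50 = 13.75; wedge = 38 − 27 = 11.
Welfare loss = ½ × 13.75 × 11 = €75.625 thousand.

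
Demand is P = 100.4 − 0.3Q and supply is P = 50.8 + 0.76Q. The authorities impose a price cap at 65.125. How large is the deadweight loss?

Competitive equilibrium: 100.4 − 0.3Q = 50.8 + 0.76Q → Q* = 46.7925, P* = 86.3623.
At the ceiling P = 65.125, quantity supplied = (65.125 − 50.8)/0.76 = 18.8487.
Willingness to pay at Q' = 18.8487: 100.4 − 0.3·18.8487 = 94.7454.
ΔQ = 46.7925 − 18.8487 = 27.9438; wedge = 94.7454 − 65.125 = 29.6204.
Deadweight loss = ½ × 27.9438 × 29.6204 = 413.85.

413.85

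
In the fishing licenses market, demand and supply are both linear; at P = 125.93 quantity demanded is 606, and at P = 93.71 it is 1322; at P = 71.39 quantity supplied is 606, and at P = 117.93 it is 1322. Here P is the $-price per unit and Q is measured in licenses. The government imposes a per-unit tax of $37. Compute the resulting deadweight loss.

$6222.73

Demand slope = (93.71 − 125.93)/(1322 − 606) = −0.045, so P = 153.2 − 0.045Q.
Supply slope = (117.93 − 71.39)/(1322 − 606) = 0.065, so P = 32 + 0.065Q.
Competitive equilibrium: 153.2 − 0.045Q = 32 + 0.065Q → Q* = 1101.8182, P* = 103.6182.
With the tax, the buyer price exceeds the seller price by 37: (153.2 − 0.045Q) − (32 + 0.065Q) = 37 → Q' = 765.4545.
ΔQ = 1101.8182 − 765.4545 = 336.3637; the wedge equals the tax, 37.
Welfare loss = ½ × 336.3637 × 37 = $6222.73.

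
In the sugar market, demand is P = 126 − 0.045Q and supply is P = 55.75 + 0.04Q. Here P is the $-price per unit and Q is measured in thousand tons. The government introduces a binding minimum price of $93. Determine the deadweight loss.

$368.67 thousand

Competitive equilibrium: 126 − 0.045Q = 55.75 + 0.04Q → Q* = 826.4706, P* = 88.8088.
At the floor P = 93, quantity demanded = (126 − 93)/0.045 = 733.3333.
Sellers' marginal cost at Q' = 733.3333: 55.75 + 0.04·733.3333 = 85.0833.
ΔQ = 826.4706 − 733.3333 = 93.1373; wedge = 93 − 85.0833 = 7.9167.
Welfare loss = ½ × 93.1373 × 7.9167 = $368.67 thousand.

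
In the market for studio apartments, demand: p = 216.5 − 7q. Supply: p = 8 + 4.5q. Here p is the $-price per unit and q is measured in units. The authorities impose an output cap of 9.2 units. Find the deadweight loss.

Competitive equilibrium: 216.5 − 7q = 8 + 4.5q → q* = 18.1304, p* = 89.587.
At q = 9.2: demand price = 216.5 − 7·9.2 = 152.1; supply price = 8 + 4.5·9.2 = 49.4.
Δq = 18.1304 − 9.2 = 8.9304; wedge = 152.1 − 49.4 = 102.7.
Deadweight loss = ½ × 8.9304 × 102.7 = $458.58.

$458.58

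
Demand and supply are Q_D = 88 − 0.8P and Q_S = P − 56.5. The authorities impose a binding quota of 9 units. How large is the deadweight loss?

In inverse form: demand P = 110 − 1.25Q, supply P = 56.5 + Q.
Competitive equilibrium: 110 − 1.25Q = 56.5 + Q → Q* = 23.7778, P* = 80.2778.
At Q = 9: demand price = 110 − 1.25·9 = 98.75; supply price = 56.5 + 1·9 = 65.5.
ΔQ = 23.7778 − 9 = 14.7778; wedge = 98.75 − 65.5 = 33.25.
Deadweight loss = ½ × 14.7778 × 33.25 = 245.68.

245.68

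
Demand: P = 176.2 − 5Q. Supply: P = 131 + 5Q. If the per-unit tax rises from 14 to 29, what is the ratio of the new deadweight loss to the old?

Competitive equilibrium: 176.2 − 5Q = 131 + 5Q → Q* = 4.52, P* = 153.6.
For a per-unit tax t: ΔQ = t/10, so DWL = ½·t·(t/10) = t²/20.
At t = 14: DWL = 9.8. At t = 29: DWL = 42.05.
Ratio = (29/14)² = 4.291.

4.291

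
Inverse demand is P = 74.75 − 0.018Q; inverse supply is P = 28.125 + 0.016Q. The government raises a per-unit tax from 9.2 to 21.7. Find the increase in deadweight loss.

Competitive equilibrium: 74.75 − 0.018Q = 28.125 + 0.016Q → Q* = 1371.3235, P* = 50.0662.
For a per-unit tax t: ΔQ = t/0.034, so DWL = ½·t·(t/0.034) = t²/0.068.
At t = 9.2: DWL = 1244.706. At t = 21.7: DWL = 6924.853.
Increase = 6924.853 − 1244.706 = 5680.15.

5680.15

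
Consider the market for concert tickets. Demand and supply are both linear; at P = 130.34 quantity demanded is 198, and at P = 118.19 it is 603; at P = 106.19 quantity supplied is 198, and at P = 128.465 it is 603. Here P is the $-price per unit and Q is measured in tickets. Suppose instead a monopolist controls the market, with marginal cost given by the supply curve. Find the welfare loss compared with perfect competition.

$672.27

Demand slope = (118.19 − 130.34)/(603 − 198) = −0.03, so P = 136.28 − 0.03Q.
Supply slope = (128.465 − 106.19)/(603 − 198) = 0.055, so P = 95.3 + 0.055Q.
Competitive equilibrium: 136.28 − 0.03Q = 95.3 + 0.055Q → Q* = 482.1176, P* = 121.8165.
Marginal revenue: MR = 136.28 − 0.06Q. Set MR = MC: 136.28 − 0.06Q = 95.3 + 0.055Q → Q_m = 356.3478.
Price P_m = 136.28 − 0.03·356.3478 = 125.5896; MC(Q_m) = 95.3 + 0.055·356.3478 = 114.8991.
Competitive Q* = 482.1176, so ΔQ = 125.7698; wedge = 125.5896 − 114.8991 = 10.6905.
Welfare loss = ½ × 125.7698 × 10.6905 = $672.27.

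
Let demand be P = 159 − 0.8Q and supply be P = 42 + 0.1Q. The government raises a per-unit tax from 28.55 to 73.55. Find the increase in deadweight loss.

Competitive equilibrium: 159 − 0.8Q = 42 + 0.1Q → Q* = 130, P* = 55.
For a per-unit tax t: ΔQ = t/0.9, so DWL = ½·t·(t/0.9) = t²/1.8.
At t = 28.55: DWL = 452.835. At t = 73.55: DWL = 3005.335.
Increase = 3005.335 − 452.835 = 2552.50.

2552.50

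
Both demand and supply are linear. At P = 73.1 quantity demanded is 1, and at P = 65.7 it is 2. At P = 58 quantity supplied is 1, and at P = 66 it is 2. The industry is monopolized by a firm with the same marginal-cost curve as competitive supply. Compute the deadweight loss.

3.18

Demand slope = (65.7 − 73.1)/(2 − 1) = −7.4, so P = 80.5 − 7.4Q.
Supply slope = (66 − 58)/(2 − 1) = 8, so P = 50 + 8Q.
Competitive equilibrium: 80.5 − 7.4Q = 50 + 8Q → Q* = 1.9805, P* = 65.8442.
Marginal revenue: MR = 80.5 − 14.8Q. Set MR = MC: 80.5 − 14.8Q = 50 + 8Q → Q_m = 1.3377.
Price P_m = 80.5 − 7.4·1.3377 = 70.601; MC(Q_m) = 50 + 8·1.3377 = 60.7016.
Competitive Q* = 1.9805, so ΔQ = 0.6428; wedge = 70.601 − 60.7016 = 9.8994.
The triangle = ½ × 0.6428 × 9.8994 = 3.18.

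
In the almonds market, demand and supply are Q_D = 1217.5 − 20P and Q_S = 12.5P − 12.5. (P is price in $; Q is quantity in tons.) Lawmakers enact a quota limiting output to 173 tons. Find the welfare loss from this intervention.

$5375.53

In inverse form: demand P = 60.875 − 0.05Q, supply P = 1 + 0.08Q.
Competitive equilibrium: 60.875 − 0.05Q = 1 + 0.08Q → Q* = 460.5769, P* = 37.8462.
At Q = 173: demand price = 60.875 − 0.05·173 = 52.225; supply price = 1 + 0.08·173 = 14.84.
ΔQ = 460.5769 − 173 = 287.5769; wedge = 52.225 − 14.84 = 37.385.
DWL = ½ × 287.5769 × 37.385 = $5375.53.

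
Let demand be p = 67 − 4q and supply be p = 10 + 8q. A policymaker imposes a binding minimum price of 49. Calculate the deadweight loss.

Competitive equilibrium: 67 − 4q = 10 + 8q → q* = 4.75, p* = 48.
At the floor p = 49, quantity demanded = (67 − 49)/4 = 4.5.
Sellers' marginal cost at q' = 4.5: 10 + 8·4.5 = 46.
Δq = 4.75 − 4.5 = 0.25; wedge = 49 − 46 = 3.
Welfare loss = ½ × 0.25 × 3 = 0.375.

0.375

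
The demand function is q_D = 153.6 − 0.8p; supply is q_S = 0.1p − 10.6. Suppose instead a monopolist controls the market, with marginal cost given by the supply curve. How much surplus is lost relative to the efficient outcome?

3.29

In inverse form: demand p = 192 − 1.25q, supply p = 106 + 10q.
Competitive equilibrium: 192 − 1.25q = 106 + 10q → q* = 7.6444, p* = 182.4444.
Marginal revenue: MR = 192 − 2.5q. Set MR = MC: 192 − 2.5q = 106 + 10q → q_m = 6.88.
Price p_m = 192 − 1.25·6.88 = 183.4; MC(q_m) = 106 + 10·6.88 = 174.8.
Competitive q* = 7.6444, so Δq = 0.7644; wedge = 183.4 − 174.8 = 8.6.
Welfare loss = ½ × 0.7644 × 8.6 = 3.29.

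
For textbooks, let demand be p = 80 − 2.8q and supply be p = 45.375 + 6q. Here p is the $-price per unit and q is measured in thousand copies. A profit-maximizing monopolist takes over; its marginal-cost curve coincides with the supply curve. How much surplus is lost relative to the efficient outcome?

Competitive equilibrium: 80 − 2.8q = 45.375 + 6q → q* = 3.9347, p* = 68.983.
Marginal revenue: MR = 80 − 5.6q. Set MR = MC: 80 − 5.6q = 45.375 + 6q → q_m = 2.9849.
Price p_m = 80 − 2.8·2.9849 = 71.6423; MC(q_m) = 45.375 + 6·2.9849 = 63.2844.
Competitive q* = 3.9347, so Δq = 0.9498; wedge = 71.6423 − 63.2844 = 8.3579.
DWL = ½ × 0.9498 × 8.3579 = $3.97 thousand.

$3.97 thousand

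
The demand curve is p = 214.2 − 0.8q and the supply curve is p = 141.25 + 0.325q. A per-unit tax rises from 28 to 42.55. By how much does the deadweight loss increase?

Competitive equilibrium: 214.2 − 0.8q = 141.25 + 0.325q → q* = 64.8444, p* = 162.3244.
For a per-unit tax t: Δq = t/1.125, so DWL = ½·t·(t/1.125) = t²/2.25.
At t = 28: DWL = 348.444. At t = 42.55: DWL = 804.668.
Increase = 804.668 − 348.444 = 456.22.

456.22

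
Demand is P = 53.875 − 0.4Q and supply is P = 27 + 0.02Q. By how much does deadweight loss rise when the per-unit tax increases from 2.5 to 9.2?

93.32

Competitive equilibrium: 53.875 − 0.4Q = 27 + 0.02Q → Q* = 63.9881, P* = 28.2798.
For a per-unit tax t: ΔQ = t/0.42, so DWL = ½·t·(t/0.42) = t²/0.84.
At t = 2.5: DWL = 7.44. At t = 9.2: DWL = 100.762.
Increase = 100.762 − 7.44 = 93.32.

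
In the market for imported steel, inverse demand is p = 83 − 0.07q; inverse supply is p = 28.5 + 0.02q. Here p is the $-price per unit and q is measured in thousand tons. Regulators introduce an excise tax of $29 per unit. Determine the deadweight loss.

Competitive equilibrium: 83 − 0.07q = 28.5 + 0.02q → q* = 605.5556, p* = 40.6111.
With the tax, the buyer price exceeds the seller price by 29: (83 − 0.07q) − (28.5 + 0.02q) = 29 → q' = 283.3333.
Δq = 605.5556 − 283.3333 = 322.2223; the wedge equals the tax, 29.
Welfare loss = ½ × 322.2223 × 29 = $4672.22 thousand.

$4672.22 thousand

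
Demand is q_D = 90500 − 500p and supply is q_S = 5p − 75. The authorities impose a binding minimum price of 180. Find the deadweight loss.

In inverse form: demand p = 181 − 0.002q, supply p = 15 + 0.2q.
Competitive equilibrium: 181 − 0.002q = 15 + 0.2q → q* = 821.7822, p* = 179.3564.
At the floor p = 180, quantity demanded = (181 − 180)/0.002 = 500.
Sellers' marginal cost at q' = 500: 15 + 0.2·500 = 115.
Δq = 821.7822 − 500 = 321.7822; wedge = 180 − 115 = 65.
The triangle = ½ × 321.7822 × 65 = 10457.92.

10457.92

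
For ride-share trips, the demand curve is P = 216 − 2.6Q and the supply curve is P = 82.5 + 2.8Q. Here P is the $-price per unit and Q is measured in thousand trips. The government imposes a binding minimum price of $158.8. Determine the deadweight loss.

Competitive equilibrium: 216 − 2.6Q = 82.5 + 2.8Q → Q* = 24.7222, P* = 151.7222.
At the floor P = 158.8, quantity demanded = (216 − 158.8)/2.6 = 22.
Sellers' marginal cost at Q' = 22: 82.5 + 2.8·22 = 144.1.
ΔQ = 24.7222 − 22 = 2.7222; wedge = 158.8 − 144.1 = 14.7.
Welfare loss = ½ × 2.7222 × 14.7 = $20.01 thousand.

$20.01 thousand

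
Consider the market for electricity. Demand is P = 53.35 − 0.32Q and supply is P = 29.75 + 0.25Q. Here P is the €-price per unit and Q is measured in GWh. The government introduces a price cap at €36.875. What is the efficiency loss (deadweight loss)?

Competitive equilibrium: 53.35 − 0.32Q = 29.75 + 0.25Q → Q* = 41.4035, P* = 40.1009.
At the ceiling P = 36.875, quantity supplied = (36.875 − 29.75)/0.25 = 28.5.
Willingness to pay at Q' = 28.5: 53.35 − 0.32·28.5 = 44.23.
ΔQ = 41.4035 − 28.5 = 12.9035; wedge = 44.23 − 36.875 = 7.355.
Welfare loss = ½ × 12.9035 × 7.355 = €47.45.

€47.45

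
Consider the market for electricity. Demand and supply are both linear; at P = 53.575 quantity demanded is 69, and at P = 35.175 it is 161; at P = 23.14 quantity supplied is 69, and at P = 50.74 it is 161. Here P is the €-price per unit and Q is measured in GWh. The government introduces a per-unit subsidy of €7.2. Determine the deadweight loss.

€51.84

Demand slope = (35.175 − 53.575)/(161 − 69) = −0.2, so P = 67.375 − 0.2Q.
Supply slope = (50.74 − 23.14)/(161 − 69) = 0.3, so P = 2.44 + 0.3Q.
Competitive equilibrium: 67.375 − 0.2Q = 2.44 + 0.3Q → Q* = 129.87, P* = 41.401.
The subsidy lowers effective supply by 7.2: P = 0.3Q − 4.76.
New quantity: 67.375 − 0.2Q = 0.3Q − 4.76 → Q' = 144.27.
Overproduction ΔQ = 144.27 − 129.87 = 14.4; wedge = subsidy = 7.2.
DWL = ½ × 14.4 × 7.2 = €51.84.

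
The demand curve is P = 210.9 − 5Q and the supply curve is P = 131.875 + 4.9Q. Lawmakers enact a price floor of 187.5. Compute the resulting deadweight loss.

53.98

Competitive equilibrium: 210.9 − 5Q = 131.875 + 4.9Q → Q* = 7.9823, P* = 170.9884.
At the floor P = 187.5, quantity demanded = (210.9 − 187.5)/5 = 4.68.
Sellers' marginal cost at Q' = 4.68: 131.875 + 4.9·4.68 = 154.807.
ΔQ = 7.9823 − 4.68 = 3.3023; wedge = 187.5 − 154.807 = 32.693.
The triangle = ½ × 3.3023 × 32.693 = 53.98.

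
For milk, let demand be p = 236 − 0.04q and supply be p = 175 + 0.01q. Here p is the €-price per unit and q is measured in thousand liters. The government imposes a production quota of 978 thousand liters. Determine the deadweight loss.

€1464.10 thousand

Competitive equilibrium: 236 − 0.04q = 175 + 0.01q → q* = 1220, p* = 187.2.
At q = 978: demand price = 236 − 0.04·978 = 196.88; supply price = 175 + 0.01·978 = 184.78.
Δq = 1220 − 978 = 242; wedge = 196.88 − 184.78 = 12.1.
Welfare loss = ½ × 242 × 12.1 = €1464.10 thousand.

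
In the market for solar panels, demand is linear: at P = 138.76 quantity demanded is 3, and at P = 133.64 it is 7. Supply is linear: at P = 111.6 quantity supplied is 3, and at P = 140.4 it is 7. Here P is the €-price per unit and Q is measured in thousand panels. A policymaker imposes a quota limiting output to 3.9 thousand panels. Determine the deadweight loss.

Demand slope = (133.64 − 138.76)/(7 − 3) = −1.28, so P = 142.6 − 1.28Q.
Supply slope = (140.4 − 111.6)/(7 − 3) = 7.2, so P = 90 + 7.2Q.
Competitive equilibrium: 142.6 − 1.28Q = 90 + 7.2Q → Q* = 6.2028, P* = 134.6604.
At Q = 3.9: demand price = 142.6 − 1.28·3.9 = 137.608; supply price = 90 + 7.2·3.9 = 118.08.
ΔQ = 6.2028 − 3.9 = 2.3028; wedge = 137.608 − 118.08 = 19.528.
Welfare loss = ½ × 2.3028 × 19.528 = €22.48 thousand.

€22.48 thousand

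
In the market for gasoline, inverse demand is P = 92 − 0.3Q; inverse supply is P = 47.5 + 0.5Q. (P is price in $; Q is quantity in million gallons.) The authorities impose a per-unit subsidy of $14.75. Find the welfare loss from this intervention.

Competitive equilibrium: 92 − 0.3Q = 47.5 + 0.5Q → Q* = 55.625, P* = 75.3125.
The subsidy lowers effective supply by 14.75: P = 32.75 + 0.5Q.
New quantity: 92 − 0.3Q = 32.75 + 0.5Q → Q' = 74.0625.
Overproduction ΔQ = 74.0625 − 55.625 = 18.4375; wedge = subsidy = 14.75.
The triangle = ½ × 18.4375 × 14.75 = $135.98 million.

$135.98 million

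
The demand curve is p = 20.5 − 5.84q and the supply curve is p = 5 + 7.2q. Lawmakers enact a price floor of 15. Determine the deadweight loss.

0.40

Competitive equilibrium: 20.5 − 5.84q = 5 + 7.2q → q* = 1.1887, p* = 13.5583.
At the floor p = 15, quantity demanded = (20.5 − 15)/5.84 = 0.9418.
Sellers' marginal cost at q' = 0.9418: 5 + 7.2·0.9418 = 11.781.
Δq = 1.1887 − 0.9418 = 0.2469; wedge = 15 − 11.781 = 3.219.
DWL = ½ × 0.2469 × 3.219 = 0.40.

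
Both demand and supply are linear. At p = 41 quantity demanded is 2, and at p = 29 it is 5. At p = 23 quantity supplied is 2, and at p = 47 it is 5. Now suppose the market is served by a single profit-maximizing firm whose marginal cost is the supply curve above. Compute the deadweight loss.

4.59

Demand slope = (29 − 41)/(5 − 2) = −4, so p = 49 − 4q.
Supply slope = (47 − 23)/(5 − 2) = 8, so p = 7 + 8q.
Competitive equilibrium: 49 − 4q = 7 + 8q → q* = 3.5, p* = 35.
Marginal revenue: MR = 49 − 8q. Set MR = MC: 49 − 8q = 7 + 8q → q_m = 2.625.
Price p_m = 49 − 4·2.625 = 38.5; MC(q_m) = 7 + 8·2.625 = 28.
Competitive q* = 3.5, so Δq = 0.875; wedge = 38.5 − 28 = 10.5.
Deadweight loss = ½ × 0.875 × 10.5 = 4.59.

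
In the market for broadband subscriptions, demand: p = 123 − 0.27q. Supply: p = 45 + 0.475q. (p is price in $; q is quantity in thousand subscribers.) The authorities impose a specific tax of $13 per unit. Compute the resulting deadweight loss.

Competitive equilibrium: 123 − 0.27q = 45 + 0.475q → q* = 104.698, p* = 94.7315.
With the tax, the buyer price exceeds the seller price by 13: (123 − 0.27q) − (45 + 0.475q) = 13 → q' = 87.2483.
Δq = 104.698 − 87.2483 = 17.4497; the wedge equals the tax, 13.
The triangle = ½ × 17.4497 × 13 = $113.42 thousand.

$113.42 thousand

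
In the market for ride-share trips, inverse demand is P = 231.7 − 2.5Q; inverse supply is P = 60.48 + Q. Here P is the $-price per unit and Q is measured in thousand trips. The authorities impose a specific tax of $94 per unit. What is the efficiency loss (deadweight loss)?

$1262.29 thousand

Competitive equilibrium: 231.7 − 2.5Q = 60.48 + Q → Q* = 48.92, P* = 109.4.
With the tax, the buyer price exceeds the seller price by 94: (231.7 − 2.5Q) − (60.48 + Q) = 94 → Q' = 22.06286.
ΔQ = 48.92 − 22.06286 = 26.85714; the wedge equals the tax, 94.
DWL = ½ × 26.85714 × 94 = $1262.29 thousand.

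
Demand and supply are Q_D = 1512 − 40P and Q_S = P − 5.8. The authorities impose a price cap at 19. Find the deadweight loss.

In inverse form: demand P = 37.8 − 0.025Q, supply P = 5.8 + Q.
Competitive equilibrium: 37.8 − 0.025Q = 5.8 + Q → Q* = 31.2195, P* = 37.0195.
At the ceiling P = 19, quantity supplied = (19 − 5.8)/1 = 13.2.
Willingness to pay at Q' = 13.2: 37.8 − 0.025·13.2 = 37.47.
ΔQ = 31.2195 − 13.2 = 18.0195; wedge = 37.47 − 19 = 18.47.
Deadweight loss = ½ × 18.0195 × 18.47 = 166.41.

166.41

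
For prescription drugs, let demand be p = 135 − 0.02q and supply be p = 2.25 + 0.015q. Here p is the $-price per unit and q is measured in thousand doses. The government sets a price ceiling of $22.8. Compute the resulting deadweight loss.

$102729.14 thousand

Competitive equilibrium: 135 − 0.02q = 2.25 + 0.015q → q* = 3792.8571, p* = 59.1429.
At the ceiling p = 22.8, quantity supplied = (22.8 − 2.25)/0.015 = 1370.
Willingness to pay at q' = 1370: 135 − 0.02·1370 = 107.6.
Δq = 3792.8571 − 1370 = 2422.8571; wedge = 107.6 − 22.8 = 84.8.
Welfare loss = ½ × 2422.8571 × 84.8 = $102729.14 thousand.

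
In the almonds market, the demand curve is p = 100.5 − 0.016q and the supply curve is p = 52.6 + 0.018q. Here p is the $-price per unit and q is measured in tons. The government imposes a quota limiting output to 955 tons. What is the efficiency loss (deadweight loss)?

$3501.25

Competitive equilibrium: 100.5 − 0.016q = 52.6 + 0.018q → q* = 1408.8235, p* = 77.9588.
At q = 955: demand price = 100.5 − 0.016·955 = 85.22; supply price = 52.6 + 0.018·955 = 69.79.
Δq = 1408.8235 − 955 = 453.8235; wedge = 85.22 − 69.79 = 15.43.
DWL = ½ × 453.8235 × 15.43 = $3501.25.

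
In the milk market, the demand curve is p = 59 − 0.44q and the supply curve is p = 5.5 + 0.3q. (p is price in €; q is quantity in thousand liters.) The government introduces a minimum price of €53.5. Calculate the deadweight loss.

€1323.02 thousand

Competitive equilibrium: 59 − 0.44q = 5.5 + 0.3q → q* = 72.2973, p* = 27.1892.
At the floor p = 53.5, quantity demanded = (59 − 53.5)/0.44 = 12.5.
Sellers' marginal cost at q' = 12.5: 5.5 + 0.3·12.5 = 9.25.
Δq = 72.2973 − 12.5 = 59.7973; wedge = 53.5 − 9.25 = 44.25.
Welfare loss = ½ × 59.7973 × 44.25 = €1323.02 thousand.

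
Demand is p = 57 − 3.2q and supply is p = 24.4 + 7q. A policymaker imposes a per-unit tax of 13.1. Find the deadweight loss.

8.41

Competitive equilibrium: 57 − 3.2q = 24.4 + 7q → q* = 3.1961, p* = 46.7725.
With the tax, the buyer price exceeds the seller price by 13.1: (57 − 3.2q) − (24.4 + 7q) = 13.1 → q' = 1.9118.
Δq = 3.1961 − 1.9118 = 1.2843; the wedge equals the tax, 13.1.
DWL = ½ × 1.2843 × 13.1 = 8.41.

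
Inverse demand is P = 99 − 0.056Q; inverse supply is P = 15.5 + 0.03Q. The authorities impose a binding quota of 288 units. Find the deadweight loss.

20054.93

Competitive equilibrium: 99 − 0.056Q = 15.5 + 0.03Q → Q* = 970.9302, P* = 44.6279.
At Q = 288: demand price = 99 − 0.056·288 = 82.872; supply price = 15.5 + 0.03·288 = 24.14.
ΔQ = 970.9302 − 288 = 682.9302; wedge = 82.872 − 24.14 = 58.732.
Welfare loss = ½ × 682.9302 × 58.732 = 20054.93.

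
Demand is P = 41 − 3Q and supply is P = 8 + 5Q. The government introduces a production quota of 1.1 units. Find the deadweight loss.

36.60

Competitive equilibrium: 41 − 3Q = 8 + 5Q → Q* = 4.125, P* = 28.625.
At Q = 1.1: demand price = 41 − 3·1.1 = 37.7; supply price = 8 + 5·1.1 = 13.5.
ΔQ = 4.125 − 1.1 = 3.025; wedge = 37.7 − 13.5 = 24.2.
Welfare loss = ½ × 3.025 × 24.2 = 36.60.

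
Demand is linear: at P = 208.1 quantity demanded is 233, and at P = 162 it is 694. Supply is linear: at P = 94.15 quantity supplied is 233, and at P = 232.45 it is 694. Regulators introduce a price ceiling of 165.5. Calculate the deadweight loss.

Demand slope = (162 − 208.1)/(694 − 233) = −0.1, so P = 231.4 − 0.1Q.
Supply slope = (232.45 − 94.15)/(694 − 233) = 0.3, so P = 24.25 + 0.3Q.
Competitive equilibrium: 231.4 − 0.1Q = 24.25 + 0.3Q → Q* = 517.875, P* = 179.6125.
At the ceiling P = 165.5, quantity supplied = (165.5 − 24.25)/0.3 = 470.8333.
Willingness to pay at Q' = 470.8333: 231.4 − 0.1·470.8333 = 184.3167.
ΔQ = 517.875 − 470.8333 = 47.0417; wedge = 184.3167 − 165.5 = 18.8167.
Welfare loss = ½ × 47.0417 × 18.8167 = 442.58.

442.58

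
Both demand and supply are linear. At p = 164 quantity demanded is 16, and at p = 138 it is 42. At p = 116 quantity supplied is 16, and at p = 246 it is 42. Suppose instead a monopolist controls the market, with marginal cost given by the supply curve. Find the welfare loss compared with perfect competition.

Demand slope = (138 − 164)/(42 − 16) = −1, so p = 180 − q.
Supply slope = (246 − 116)/(42 − 16) = 5, so p = 36 + 5q.
Competitive equilibrium: 180 − q = 36 + 5q → q* = 24, p* = 156.
Marginal revenue: MR = 180 − 2q. Set MR = MC: 180 − 2q = 36 + 5q → q_m = 20.5714.
Price p_m = 180 − 1·20.5714 = 159.4286; MC(q_m) = 36 + 5·20.5714 = 138.857.
Competitive q* = 24, so Δq = 3.4286; wedge = 159.4286 − 138.857 = 20.5716.
Deadweight loss = ½ × 3.4286 × 20.5716 = 35.27.

35.27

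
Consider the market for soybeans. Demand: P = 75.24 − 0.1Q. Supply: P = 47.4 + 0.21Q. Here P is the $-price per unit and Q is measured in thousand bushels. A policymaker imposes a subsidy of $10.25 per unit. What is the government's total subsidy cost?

Competitive equilibrium: 75.24 − 0.1Q = 47.4 + 0.21Q → Q* = 89.8065, P* = 66.2594.
The subsidy lowers effective supply by 10.25: P = 37.15 + 0.21Q.
New quantity: 75.24 − 0.1Q = 37.15 + 0.21Q → Q' = 122.871.
Total subsidy cost = 10.25 × 122.871 = $1259.43 thousand.

$1259.43 thousand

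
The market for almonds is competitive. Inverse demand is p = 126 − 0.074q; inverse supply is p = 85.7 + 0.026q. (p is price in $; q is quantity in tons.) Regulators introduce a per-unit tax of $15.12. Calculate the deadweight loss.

Competitive equilibrium: 126 − 0.074q = 85.7 + 0.026q → q* = 403, p* = 96.178.
With the tax, the buyer price exceeds the seller price by 15.12: (126 − 0.074q) − (85.7 + 0.026q) = 15.12 → q' = 251.8.
Δq = 403 − 251.8 = 151.2; the wedge equals the tax, 15.12.
DWL = ½ × 151.2 × 15.12 = $1143.072.

$1143.072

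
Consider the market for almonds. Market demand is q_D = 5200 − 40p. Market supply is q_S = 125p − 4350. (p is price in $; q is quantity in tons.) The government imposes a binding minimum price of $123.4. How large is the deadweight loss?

In inverse form: demand p = 130 − 0.025q, supply p = 34.8 + 0.008q.
Competitive equilibrium: 130 − 0.025q = 34.8 + 0.008q → q* = 2884.8485, p* = 57.8788.
At the floor p = 123.4, quantity demanded = (130 − 123.4)/0.025 = 264.
Sellers' marginal cost at q' = 264: 34.8 + 0.008·264 = 36.912.
Δq = 2884.8485 − 264 = 2620.8485; wedge = 123.4 − 36.912 = 86.488.
Welfare loss = ½ × 2620.8485 × 86.488 = $113335.97.

$113335.97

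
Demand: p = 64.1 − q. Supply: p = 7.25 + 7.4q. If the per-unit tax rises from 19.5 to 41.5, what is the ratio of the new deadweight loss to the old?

4.529

Competitive equilibrium: 64.1 − q = 7.25 + 7.4q → q* = 6.7679, p* = 57.3321.
For a per-unit tax t: Δq = t/8.4, so DWL = ½·t·(t/8.4) = t²/16.8.
At t = 19.5: DWL = 22.634. At t = 41.5: DWL = 102.515.
Ratio = (41.5/19.5)² = 4.529.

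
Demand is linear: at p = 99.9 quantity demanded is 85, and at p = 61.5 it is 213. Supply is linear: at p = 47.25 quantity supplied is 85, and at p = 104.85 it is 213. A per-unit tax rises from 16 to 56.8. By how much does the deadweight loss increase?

1980.16

Demand slope = (61.5 − 99.9)/(213 − 85) = −0.3, so p = 125.4 − 0.3q.
Supply slope = (104.85 − 47.25)/(213 − 85) = 0.45, so p = 9 + 0.45q.
Competitive equilibrium: 125.4 − 0.3q = 9 + 0.45q → q* = 155.2, p* = 78.84.
For a per-unit tax t: Δq = t/0.75, so DWL = ½·t·(t/0.75) = t²/1.5.
At t = 16: DWL = 170.667. At t = 56.8: DWL = 2150.827.
Increase = 2150.827 − 170.667 = 1980.16.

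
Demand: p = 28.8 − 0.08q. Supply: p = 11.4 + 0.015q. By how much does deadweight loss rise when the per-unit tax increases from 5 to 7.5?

164.47

Competitive equilibrium: 28.8 − 0.08q = 11.4 + 0.015q → q* = 183.1579, p* = 14.1474.
For a per-unit tax t: Δq = t/0.095, so DWL = ½·t·(t/0.095) = t²/0.19.
At t = 5: DWL = 131.579. At t = 7.5: DWL = 296.053.
Increase = 296.053 − 131.579 = 164.47.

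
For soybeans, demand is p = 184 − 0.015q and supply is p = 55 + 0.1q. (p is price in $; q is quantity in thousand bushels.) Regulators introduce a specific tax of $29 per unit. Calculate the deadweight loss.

Competitive equilibrium: 184 − 0.015q = 55 + 0.1q → q* = 1121.7391, p* = 167.1739.
With the tax, the buyer price exceeds the seller price by 29: (184 − 0.015q) − (55 + 0.1q) = 29 → q' = 869.5652.
Δq = 1121.7391 − 869.5652 = 252.1739; the wedge equals the tax, 29.
Deadweight loss = ½ × 252.1739 × 29 = $3656.52 thousand.

$3656.52 thousand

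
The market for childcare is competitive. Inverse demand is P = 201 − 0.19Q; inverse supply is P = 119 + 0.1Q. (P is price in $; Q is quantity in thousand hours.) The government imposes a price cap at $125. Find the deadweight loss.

Competitive equilibrium: 201 − 0.19Q = 119 + 0.1Q → Q* = 282.7586, P* = 147.2759.
At the ceiling P = 125, quantity supplied = (125 − 119)/0.1 = 60.
Willingness to pay at Q' = 60: 201 − 0.19·60 = 189.6.
ΔQ = 282.7586 − 60 = 222.7586; wedge = 189.6 − 125 = 64.6.
Welfare loss = ½ × 222.7586 × 64.6 = $7195.10 thousand.

$7195.10 thousand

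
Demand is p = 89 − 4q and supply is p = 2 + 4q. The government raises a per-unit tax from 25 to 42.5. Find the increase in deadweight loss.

Competitive equilibrium: 89 − 4q = 2 + 4q → q* = 10.875, p* = 45.5.
For a per-unit tax t: Δq = t/8, so DWL = ½·t·(t/8) = t²/16.
At t = 25: DWL = 39.063. At t = 42.5: DWL = 112.891.
Increase = 112.891 − 39.063 = 73.83.

73.83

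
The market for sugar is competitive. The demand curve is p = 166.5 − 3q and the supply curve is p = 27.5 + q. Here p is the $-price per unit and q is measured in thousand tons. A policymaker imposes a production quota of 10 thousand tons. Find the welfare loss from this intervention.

Competitive equilibrium: 166.5 − 3q = 27.5 + q → q* = 34.75, p* = 62.25.
At q = 10: demand price = 166.5 − 3·10 = 136.5; supply price = 27.5 + 1·10 = 37.5.
Δq = 34.75 − 10 = 24.75; wedge = 136.5 − 37.5 = 99.
Welfare loss = ½ × 24.75 × 99 = $1225.125 thousand.

$1225.125 thousand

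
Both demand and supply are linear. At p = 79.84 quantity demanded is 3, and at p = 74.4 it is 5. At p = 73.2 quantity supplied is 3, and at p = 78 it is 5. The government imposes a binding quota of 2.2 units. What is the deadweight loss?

11.26

Demand slope = (74.4 − 79.84)/(5 − 3) = −2.72, so p = 88 − 2.72q.
Supply slope = (78 − 73.2)/(5 − 3) = 2.4, so p = 66 + 2.4q.
Competitive equilibrium: 88 − 2.72q = 66 + 2.4q → q* = 4.2969, p* = 76.3125.
At q = 2.2: demand price = 88 − 2.72·2.2 = 82.016; supply price = 66 + 2.4·2.2 = 71.28.
Δq = 4.2969 − 2.2 = 2.0969; wedge = 82.016 − 71.28 = 10.736.
Deadweight loss = ½ × 2.0969 × 10.736 = 11.26.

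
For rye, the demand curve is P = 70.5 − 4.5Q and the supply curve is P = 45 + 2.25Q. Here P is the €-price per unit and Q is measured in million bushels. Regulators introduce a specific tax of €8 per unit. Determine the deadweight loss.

€4.74 million

Competitive equilibrium: 70.5 − 4.5Q = 45 + 2.25Q → Q* = 3.7778, P* = 53.5.
With the tax, the buyer price exceeds the seller price by 8: (70.5 − 4.5Q) − (45 + 2.25Q) = 8 → Q' = 2.5926.
ΔQ = 3.7778 − 2.5926 = 1.1852; the wedge equals the tax, 8.
The triangle = ½ × 1.1852 × 8 = €4.74 million.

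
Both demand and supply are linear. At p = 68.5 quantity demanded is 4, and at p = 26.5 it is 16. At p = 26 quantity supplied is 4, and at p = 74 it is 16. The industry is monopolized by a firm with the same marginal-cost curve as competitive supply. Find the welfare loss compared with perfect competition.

Demand slope = (26.5 − 68.5)/(16 − 4) = −3.5, so p = 82.5 − 3.5q.
Supply slope = (74 − 26)/(16 − 4) = 4, so p = 10 + 4q.
Competitive equilibrium: 82.5 − 3.5q = 10 + 4q → q* = 9.6667, p* = 48.6667.
Marginal revenue: MR = 82.5 − 7q. Set MR = MC: 82.5 − 7q = 10 + 4q → q_m = 6.5909.
Price p_m = 82.5 − 3.5·6.5909 = 59.4319; MC(q_m) = 10 + 4·6.5909 = 36.3636.
Competitive q* = 9.6667, so Δq = 3.0758; wedge = 59.4319 − 36.3636 = 23.0683.
DWL = ½ × 3.0758 × 23.0683 = 35.48.

35.48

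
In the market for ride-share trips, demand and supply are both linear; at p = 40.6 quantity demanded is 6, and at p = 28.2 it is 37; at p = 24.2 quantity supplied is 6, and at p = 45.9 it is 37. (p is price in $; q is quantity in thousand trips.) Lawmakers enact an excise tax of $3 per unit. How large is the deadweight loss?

$4.09 thousand

Demand slope = (28.2 − 40.6)/(37 − 6) = −0.4, so p = 43 − 0.4q.
Supply slope = (45.9 − 24.2)/(37 − 6) = 0.7, so p = 20 + 0.7q.
Competitive equilibrium: 43 − 0.4q = 20 + 0.7q → q* = 20.9091, p* = 34.6364.
With the tax, the buyer price exceeds the seller price by 3: (43 − 0.4q) − (20 + 0.7q) = 3 → q' = 18.1818.
Δq = 20.9091 − 18.1818 = 2.7273; the wedge equals the tax, 3.
The triangle = ½ × 2.7273 × 3 = $4.09 thousand.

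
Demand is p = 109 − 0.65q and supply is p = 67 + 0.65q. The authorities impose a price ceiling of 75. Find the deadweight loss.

260

Competitive equilibrium: 109 − 0.65q = 67 + 0.65q → q* = 32.3077, p* = 88.
At the ceiling p = 75, quantity supplied = (75 − 67)/0.65 = 12.3077.
Willingness to pay at q' = 12.3077: 109 − 0.65·12.3077 = 101.
Δq = 32.3077 − 12.3077 = 20; wedge = 101 − 75 = 26.
DWL = ½ × 20 × 26 = 260.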